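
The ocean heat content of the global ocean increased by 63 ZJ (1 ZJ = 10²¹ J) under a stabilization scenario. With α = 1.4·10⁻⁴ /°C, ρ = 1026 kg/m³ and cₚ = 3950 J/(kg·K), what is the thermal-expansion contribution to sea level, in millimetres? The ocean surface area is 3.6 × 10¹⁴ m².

about 6.05 mm

Per unit area: Q = 63×10²¹ / (3.6×10¹⁴) = 1.75×10⁸ J/m²
Δh = αQ/(ρcₚ) = 1.4×10⁻⁴ × 1.75×10⁸ / (1026 × 3950) ≈ 0.0060454 m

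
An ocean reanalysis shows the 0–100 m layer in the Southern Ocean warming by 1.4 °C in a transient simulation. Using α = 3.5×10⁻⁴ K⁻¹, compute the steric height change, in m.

Δh = 0.049 m

Δh = αΔT·H = 3.5×10⁻⁴ × 1.4 × 100 = 0.04900 m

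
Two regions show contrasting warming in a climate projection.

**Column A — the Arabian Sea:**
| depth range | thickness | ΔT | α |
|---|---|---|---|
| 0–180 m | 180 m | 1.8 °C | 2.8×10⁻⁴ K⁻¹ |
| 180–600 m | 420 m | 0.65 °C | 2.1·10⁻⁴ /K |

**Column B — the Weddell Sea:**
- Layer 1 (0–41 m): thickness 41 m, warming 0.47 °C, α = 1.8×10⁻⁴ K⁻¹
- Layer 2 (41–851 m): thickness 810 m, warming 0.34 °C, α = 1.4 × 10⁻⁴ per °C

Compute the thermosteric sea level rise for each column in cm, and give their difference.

A 1.8 × 2.8×10⁻⁴ × 180 = 0.09072 m
A 0.65 × 2.1×10⁻⁴ × 420 = 0.05733 m
A total: 0.14805 m
B Layer 1: 0.47 × 1.8×10⁻⁴ × 41 = 0.0034686 m
B Layer 2: 1.4×10⁻⁴ × 0.34 × 810 = 0.038556 m
B total: 0.0420246 m
Difference: 0.14805 − 0.0420246 = 0.1060254 m

Δh_A ≈ 15 cm, Δh_B ≈ 4.2 cm; difference ≈ 11 cm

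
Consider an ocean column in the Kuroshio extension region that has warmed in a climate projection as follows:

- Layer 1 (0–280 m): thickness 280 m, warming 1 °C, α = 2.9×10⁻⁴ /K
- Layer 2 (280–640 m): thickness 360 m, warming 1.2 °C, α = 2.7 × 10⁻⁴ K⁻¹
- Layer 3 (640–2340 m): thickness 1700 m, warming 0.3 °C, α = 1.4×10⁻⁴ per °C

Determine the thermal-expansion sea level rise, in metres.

Layer 1: 1 × 280 × 2.9×10⁻⁴ = 0.08120 m
Layer 2: 1.2 × 360 × 2.7×10⁻⁴ = 0.11664 m
1700 × 1.4×10⁻⁴ × 0.3 = 0.07140 m
Δh = 0.08120 + 0.11664 + 0.07140 = 0.26924 m ≈ 0.269 m

Δh ≈ 0.269 m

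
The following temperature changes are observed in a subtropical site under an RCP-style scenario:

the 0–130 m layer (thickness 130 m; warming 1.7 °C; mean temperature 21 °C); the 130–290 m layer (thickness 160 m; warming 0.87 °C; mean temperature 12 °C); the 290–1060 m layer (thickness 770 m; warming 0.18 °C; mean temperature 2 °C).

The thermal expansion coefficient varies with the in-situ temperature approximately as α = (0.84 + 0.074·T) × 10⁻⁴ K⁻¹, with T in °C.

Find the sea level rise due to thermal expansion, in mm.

Layer 1: α = (0.84 + 0.074×21)×10⁻⁴ = 2.394×10⁻⁴ K⁻¹
Layer 2: α = (0.84 + 0.074×12)×10⁻⁴ = 1.728×10⁻⁴ K⁻¹
Layer 3: α = (0.84 + 0.074×2)×10⁻⁴ = 0.988×10⁻⁴ K⁻¹
0–130 m: 1.7 × 2.394×10⁻⁴ × 130 = 0.0529074 m
0.87 × 160 × 1.728×10⁻⁴ = 0.02405376 m
Layer 3: 0.18 × 770 × 0.988×10⁻⁴ = 0.01369368 m
Δh = 0.0529074 + 0.02405376 + 0.01369368 = 0.09065484 m

Δh ≈ 90.7 mm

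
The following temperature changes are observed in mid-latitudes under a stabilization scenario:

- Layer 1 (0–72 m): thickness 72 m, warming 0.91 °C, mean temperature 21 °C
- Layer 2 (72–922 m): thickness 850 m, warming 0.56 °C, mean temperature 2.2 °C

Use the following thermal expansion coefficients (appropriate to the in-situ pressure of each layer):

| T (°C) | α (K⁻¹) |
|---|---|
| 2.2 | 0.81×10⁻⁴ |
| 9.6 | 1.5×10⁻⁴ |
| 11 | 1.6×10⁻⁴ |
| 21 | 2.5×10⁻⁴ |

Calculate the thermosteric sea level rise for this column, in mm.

Layer 1 at 21 °C → α = 2.5×10⁻⁴ K⁻¹
Layer 2 at 2.2 °C → α = 0.81×10⁻⁴ K⁻¹
Layer 1: 72 × 0.91 × 2.5×10⁻⁴ = 0.01638 m
72–922 m: 0.81×10⁻⁴ × 0.56 × 850 = 0.038556 m
Δh = 0.01638 + 0.038556 = 0.054936 m ≈ 54.9 mm

about 54.9 mm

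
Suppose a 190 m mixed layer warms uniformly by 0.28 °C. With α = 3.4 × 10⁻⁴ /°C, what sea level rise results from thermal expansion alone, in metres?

Δh = αΔT·H = 3.4×10⁻⁴ × 0.28 × 190 = 0.018088 m

Δh ≈ 0.018 m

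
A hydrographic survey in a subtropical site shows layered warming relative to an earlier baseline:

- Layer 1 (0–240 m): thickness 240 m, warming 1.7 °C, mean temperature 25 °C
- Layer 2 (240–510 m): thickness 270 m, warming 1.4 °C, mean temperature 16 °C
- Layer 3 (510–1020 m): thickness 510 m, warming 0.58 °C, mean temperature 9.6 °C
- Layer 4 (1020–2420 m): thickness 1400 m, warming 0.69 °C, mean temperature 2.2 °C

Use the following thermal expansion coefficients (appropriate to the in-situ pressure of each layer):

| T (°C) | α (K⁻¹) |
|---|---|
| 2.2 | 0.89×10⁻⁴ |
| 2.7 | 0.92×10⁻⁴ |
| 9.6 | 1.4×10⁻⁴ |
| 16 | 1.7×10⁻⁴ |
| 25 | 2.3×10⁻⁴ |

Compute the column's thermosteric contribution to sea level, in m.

0.29 m of thermosteric rise

Layer 1 at 25 °C → α = 2.3×10⁻⁴ K⁻¹
Layer 2 at 16 °C → α = 1.7×10⁻⁴ K⁻¹
Layer 3 at 9.6 °C → α = 1.4×10⁻⁴ K⁻¹
Layer 4 at 2.2 °C → α = 0.89×10⁻⁴ K⁻¹
240 × 2.3×10⁻⁴ × 1.7 = 0.09384 m
240–510 m: 1.4 × 1.7×10⁻⁴ × 270 = 0.06426 m
Layer 3: 0.58 × 1.4×10⁻⁴ × 510 = 0.041412 m
1400 × 0.89×10⁻⁴ × 0.69 = 0.085974 m
Δh = 0.09384 + 0.06426 + 0.041412 + 0.085974 = 0.285486 m ≈ 0.29 m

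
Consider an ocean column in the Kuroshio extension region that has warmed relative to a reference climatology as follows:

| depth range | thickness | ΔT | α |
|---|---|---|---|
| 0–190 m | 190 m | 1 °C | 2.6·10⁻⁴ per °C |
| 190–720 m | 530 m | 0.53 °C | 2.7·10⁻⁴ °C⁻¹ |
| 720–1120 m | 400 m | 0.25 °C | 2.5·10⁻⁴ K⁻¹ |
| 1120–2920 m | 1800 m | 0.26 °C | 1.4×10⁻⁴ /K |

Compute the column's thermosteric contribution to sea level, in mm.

0–190 m: 190 × 2.6×10⁻⁴ × 1 = 0.04940 m
Layer 2: 0.53 × 530 × 2.7×10⁻⁴ = 0.075843 m
720–1120 m: 400 × 2.5×10⁻⁴ × 0.25 = 0.02500 m
0.26 × 1800 × 1.4×10⁻⁴ = 0.06552 m
Δh = 0.04940 + 0.075843 + 0.02500 + 0.06552 = 0.215763 m

216 mm of thermosteric rise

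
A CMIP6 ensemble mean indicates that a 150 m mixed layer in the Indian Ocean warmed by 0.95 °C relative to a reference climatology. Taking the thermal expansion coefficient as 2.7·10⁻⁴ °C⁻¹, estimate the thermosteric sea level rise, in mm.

38.5 mm of thermosteric rise

Δh = αΔT·H = 2.7×10⁻⁴ × 0.95 × 150 = 0.038475 m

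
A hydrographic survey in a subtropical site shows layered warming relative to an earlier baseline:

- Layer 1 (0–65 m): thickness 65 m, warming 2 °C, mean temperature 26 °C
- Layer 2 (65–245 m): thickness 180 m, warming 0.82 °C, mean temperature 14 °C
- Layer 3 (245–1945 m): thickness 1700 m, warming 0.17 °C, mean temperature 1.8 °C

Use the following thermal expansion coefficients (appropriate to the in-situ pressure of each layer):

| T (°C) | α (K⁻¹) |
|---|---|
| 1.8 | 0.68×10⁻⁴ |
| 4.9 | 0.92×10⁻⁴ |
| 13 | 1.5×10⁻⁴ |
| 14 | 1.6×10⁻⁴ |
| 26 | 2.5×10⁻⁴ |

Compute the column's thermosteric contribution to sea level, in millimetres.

75.8 mm

Layer 1 at 26 °C → α = 2.5×10⁻⁴ K⁻¹
Layer 2 at 14 °C → α = 1.6×10⁻⁴ K⁻¹
Layer 3 at 1.8 °C → α = 0.68×10⁻⁴ K⁻¹
2 × 2.5×10⁻⁴ × 65 = 0.03250 m
Layer 2: 180 × 0.82 × 1.6×10⁻⁴ = 0.023616 m
245–1945 m: 0.17 × 0.68×10⁻⁴ × 1700 = 0.019652 m
Δh = 0.03250 + 0.023616 + 0.019652 = 0.075768 m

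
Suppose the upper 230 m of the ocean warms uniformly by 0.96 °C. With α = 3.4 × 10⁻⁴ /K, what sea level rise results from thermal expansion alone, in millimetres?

Δh = αΔT·H = 3.4×10⁻⁴ × 0.96 × 230 = 0.075072 m

Δh = 75.1 mm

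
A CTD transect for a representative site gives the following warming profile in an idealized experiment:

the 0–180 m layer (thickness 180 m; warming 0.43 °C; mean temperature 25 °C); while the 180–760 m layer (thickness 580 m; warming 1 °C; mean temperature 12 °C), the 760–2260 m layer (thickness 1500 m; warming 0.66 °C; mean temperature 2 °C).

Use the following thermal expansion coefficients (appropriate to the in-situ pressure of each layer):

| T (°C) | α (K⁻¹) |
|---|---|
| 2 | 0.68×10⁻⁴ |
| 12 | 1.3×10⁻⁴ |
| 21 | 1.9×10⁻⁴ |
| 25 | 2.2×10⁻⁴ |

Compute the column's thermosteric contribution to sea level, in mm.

Δh = 160 mm

Layer 1 at 25 °C → α = 2.2×10⁻⁴ K⁻¹
Layer 2 at 12 °C → α = 1.3×10⁻⁴ K⁻¹
Layer 3 at 2 °C → α = 0.68×10⁻⁴ K⁻¹
2.2×10⁻⁴ × 180 × 0.43 = 0.017028 m
180–760 m: 1 × 580 × 1.3×10⁻⁴ = 0.07540 m
1500 × 0.68×10⁻⁴ × 0.66 = 0.06732 m
Δh = 0.017028 + 0.07540 + 0.06732 = 0.159748 m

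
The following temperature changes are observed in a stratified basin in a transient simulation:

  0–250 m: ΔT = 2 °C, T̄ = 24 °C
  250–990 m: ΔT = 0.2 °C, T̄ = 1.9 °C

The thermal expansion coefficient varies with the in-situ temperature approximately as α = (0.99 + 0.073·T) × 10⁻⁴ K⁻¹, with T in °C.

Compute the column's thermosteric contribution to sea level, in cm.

Layer 1: α = (0.99 + 0.073×24)×10⁻⁴ = 2.742×10⁻⁴ K⁻¹
Layer 2: α = (0.99 + 0.073×1.9)×10⁻⁴ = 1.1287×10⁻⁴ K⁻¹
2 × 2.742×10⁻⁴ × 250 = 0.13710 m
1.1287×10⁻⁴ × 0.2 × 740 = 0.01670476 m
Δh = 0.13710 + 0.01670476 = 0.15380476 m ≈ 15 cm

15 cm of thermosteric rise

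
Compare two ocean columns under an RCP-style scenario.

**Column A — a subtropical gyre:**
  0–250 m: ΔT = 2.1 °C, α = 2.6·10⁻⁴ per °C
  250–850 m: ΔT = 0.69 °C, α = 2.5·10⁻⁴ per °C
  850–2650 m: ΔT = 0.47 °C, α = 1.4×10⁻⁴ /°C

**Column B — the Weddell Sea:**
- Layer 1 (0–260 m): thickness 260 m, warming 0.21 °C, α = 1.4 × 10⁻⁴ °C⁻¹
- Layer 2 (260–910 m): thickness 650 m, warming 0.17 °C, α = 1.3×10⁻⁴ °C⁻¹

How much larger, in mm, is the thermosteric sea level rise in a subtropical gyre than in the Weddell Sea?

336 mm

A 0–250 m: 250 × 2.1 × 2.6×10⁻⁴ = 0.13650 m
A 250–850 m: 600 × 0.69 × 2.5×10⁻⁴ = 0.10350 m
A 1800 × 1.4×10⁻⁴ × 0.47 = 0.11844 m
A total: 0.35844 m
B 0–260 m: 0.21 × 1.4×10⁻⁴ × 260 = 0.007644 m
B 1.3×10⁻⁴ × 650 × 0.17 = 0.014365 m
B total: 0.022009 m
Difference: 0.35844 − 0.022009 = 0.336431 m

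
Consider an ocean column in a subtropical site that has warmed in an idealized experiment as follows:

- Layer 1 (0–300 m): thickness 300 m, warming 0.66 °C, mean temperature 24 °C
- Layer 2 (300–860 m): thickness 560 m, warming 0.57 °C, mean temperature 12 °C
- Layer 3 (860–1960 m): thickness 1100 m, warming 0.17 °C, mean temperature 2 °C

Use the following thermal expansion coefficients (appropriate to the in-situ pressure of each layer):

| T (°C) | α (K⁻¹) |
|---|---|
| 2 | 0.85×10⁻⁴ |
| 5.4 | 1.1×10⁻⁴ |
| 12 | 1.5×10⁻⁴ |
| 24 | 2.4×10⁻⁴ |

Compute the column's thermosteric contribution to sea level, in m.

Δh = 0.111 m

Layer 1 at 24 °C → α = 2.4×10⁻⁴ K⁻¹
Layer 2 at 12 °C → α = 1.5×10⁻⁴ K⁻¹
Layer 3 at 2 °C → α = 0.85×10⁻⁴ K⁻¹
0–300 m: 0.66 × 300 × 2.4×10⁻⁴ = 0.04752 m
560 × 1.5×10⁻⁴ × 0.57 = 0.04788 m
860–1960 m: 0.85×10⁻⁴ × 0.17 × 1100 = 0.015895 m
Δh = 0.04752 + 0.04788 + 0.015895 = 0.111295 m ≈ 0.111 m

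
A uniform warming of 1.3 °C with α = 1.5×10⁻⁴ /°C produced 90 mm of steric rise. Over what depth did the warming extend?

H = Δh/(αΔT) = 0.09 / (1.5×10⁻⁴ × 1.3) ≈ 461.5 m

H ≈ 462 m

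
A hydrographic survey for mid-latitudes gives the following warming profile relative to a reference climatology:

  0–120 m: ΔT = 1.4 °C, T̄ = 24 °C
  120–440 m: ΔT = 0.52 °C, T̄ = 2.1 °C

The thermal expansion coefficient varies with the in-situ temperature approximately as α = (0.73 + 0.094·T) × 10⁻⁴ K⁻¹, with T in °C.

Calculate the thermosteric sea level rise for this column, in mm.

Layer 1: α = (0.73 + 0.094×24)×10⁻⁴ = 2.986×10⁻⁴ K⁻¹
Layer 2: α = (0.73 + 0.094×2.1)×10⁻⁴ = 0.9274×10⁻⁴ K⁻¹
0–120 m: 1.4 × 120 × 2.986×10⁻⁴ = 0.0501648 m
0.52 × 320 × 0.9274×10⁻⁴ = 0.015431936 m
Δh = 0.0501648 + 0.015431936 = 0.065596736 m

about 65.6 mm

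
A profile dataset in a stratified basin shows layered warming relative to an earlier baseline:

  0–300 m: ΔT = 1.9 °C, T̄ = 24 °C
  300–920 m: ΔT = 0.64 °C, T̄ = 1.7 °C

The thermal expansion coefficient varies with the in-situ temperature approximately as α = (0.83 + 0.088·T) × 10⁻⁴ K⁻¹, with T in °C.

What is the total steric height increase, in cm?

Δh = 20.7 cm

Layer 1: α = (0.83 + 0.088×24)×10⁻⁴ = 2.942×10⁻⁴ K⁻¹
Layer 2: α = (0.83 + 0.088×1.7)×10⁻⁴ = 0.9796×10⁻⁴ K⁻¹
2.942×10⁻⁴ × 1.9 × 300 = 0.167694 m
300–920 m: 0.64 × 620 × 0.9796×10⁻⁴ = 0.038870528 m
Δh = 0.167694 + 0.038870528 = 0.206564528 m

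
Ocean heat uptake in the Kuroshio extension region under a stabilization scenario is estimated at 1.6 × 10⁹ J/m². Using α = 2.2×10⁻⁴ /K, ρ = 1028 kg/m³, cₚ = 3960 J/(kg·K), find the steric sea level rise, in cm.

about 8.65 cm

Δh = αQ/(ρcₚ) = 2.2×10⁻⁴ × 1.6×10⁹ / (1028 × 3960) ≈ 0.086468 m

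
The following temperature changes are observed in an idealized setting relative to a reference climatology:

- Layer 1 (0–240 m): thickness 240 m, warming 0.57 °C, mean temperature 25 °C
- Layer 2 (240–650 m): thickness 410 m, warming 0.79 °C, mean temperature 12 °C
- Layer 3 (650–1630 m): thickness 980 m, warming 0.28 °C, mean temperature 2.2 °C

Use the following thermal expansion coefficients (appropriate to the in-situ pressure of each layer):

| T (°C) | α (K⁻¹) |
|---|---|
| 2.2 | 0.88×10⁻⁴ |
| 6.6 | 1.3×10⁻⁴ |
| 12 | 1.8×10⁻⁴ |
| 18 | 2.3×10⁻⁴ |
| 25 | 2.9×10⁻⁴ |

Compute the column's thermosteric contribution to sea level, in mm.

Layer 1 at 25 °C → α = 2.9×10⁻⁴ K⁻¹
Layer 2 at 12 °C → α = 1.8×10⁻⁴ K⁻¹
Layer 3 at 2.2 °C → α = 0.88×10⁻⁴ K⁻¹
0–240 m: 240 × 2.9×10⁻⁴ × 0.57 = 0.039672 m
Layer 2: 0.79 × 410 × 1.8×10⁻⁴ = 0.058302 m
980 × 0.28 × 0.88×10⁻⁴ = 0.0241472 m
Δh = 0.039672 + 0.058302 + 0.0241472 = 0.1221212 m ≈ 122 mm

122 mm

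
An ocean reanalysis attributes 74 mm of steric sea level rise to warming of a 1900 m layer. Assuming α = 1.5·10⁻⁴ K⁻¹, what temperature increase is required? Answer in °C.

ΔT ≈ 0.260 °C

ΔT = Δh/(αH) = 0.074 / (1.5×10⁻⁴ × 1900) ≈ 0.2596 °C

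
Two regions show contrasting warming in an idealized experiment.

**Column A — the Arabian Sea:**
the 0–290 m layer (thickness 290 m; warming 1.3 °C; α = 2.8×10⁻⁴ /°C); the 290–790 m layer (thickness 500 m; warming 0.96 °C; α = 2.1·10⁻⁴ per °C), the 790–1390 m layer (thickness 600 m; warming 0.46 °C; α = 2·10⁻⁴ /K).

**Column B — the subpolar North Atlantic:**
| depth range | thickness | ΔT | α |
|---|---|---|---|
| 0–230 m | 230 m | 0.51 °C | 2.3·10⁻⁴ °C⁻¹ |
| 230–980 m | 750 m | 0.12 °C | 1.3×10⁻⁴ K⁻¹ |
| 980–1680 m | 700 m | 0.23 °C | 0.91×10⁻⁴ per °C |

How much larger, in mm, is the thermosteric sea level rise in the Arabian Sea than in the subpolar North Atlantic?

A Layer 1: 2.8×10⁻⁴ × 1.3 × 290 = 0.10556 m
A 290–790 m: 500 × 0.96 × 2.1×10⁻⁴ = 0.10080 m
A 0.46 × 600 × 2×10⁻⁴ = 0.05520 m
A total: 0.26156 m
B 230 × 2.3×10⁻⁴ × 0.51 = 0.026979 m
B 750 × 1.3×10⁻⁴ × 0.12 = 0.01170 m
B 0.23 × 700 × 0.91×10⁻⁴ = 0.014651 m
B total: 0.05333 m
Difference: 0.26156 − 0.05333 = 0.20823 m

210 mm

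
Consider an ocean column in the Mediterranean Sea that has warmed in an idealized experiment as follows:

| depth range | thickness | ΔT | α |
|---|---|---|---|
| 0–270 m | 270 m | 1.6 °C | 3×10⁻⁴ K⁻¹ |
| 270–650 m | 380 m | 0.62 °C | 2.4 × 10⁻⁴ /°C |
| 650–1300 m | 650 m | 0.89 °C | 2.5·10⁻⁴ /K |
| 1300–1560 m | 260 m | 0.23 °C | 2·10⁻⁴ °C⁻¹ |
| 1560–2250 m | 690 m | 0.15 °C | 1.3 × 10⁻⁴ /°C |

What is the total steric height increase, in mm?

360 mm of thermosteric rise

0–270 m: 270 × 1.6 × 3×10⁻⁴ = 0.12960 m
380 × 2.4×10⁻⁴ × 0.62 = 0.056544 m
Layer 3: 650 × 2.5×10⁻⁴ × 0.89 = 0.144625 m
2×10⁻⁴ × 260 × 0.23 = 0.01196 m
690 × 1.3×10⁻⁴ × 0.15 = 0.013455 m
Δh = 0.12960 + 0.056544 + 0.144625 + 0.01196 + 0.013455 = 0.356184 m ≈ 360 mm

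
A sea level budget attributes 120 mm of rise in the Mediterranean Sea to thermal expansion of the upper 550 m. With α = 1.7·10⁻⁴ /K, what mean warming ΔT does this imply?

1.3 °C

ΔT = Δh/(αH) = 0.12 / (1.7×10⁻⁴ × 550) ≈ 1.283 °C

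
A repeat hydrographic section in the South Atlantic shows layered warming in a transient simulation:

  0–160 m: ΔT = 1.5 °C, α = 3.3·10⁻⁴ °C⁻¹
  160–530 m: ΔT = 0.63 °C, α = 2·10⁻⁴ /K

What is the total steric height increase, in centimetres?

12.6 cm

Layer 1: 3.3×10⁻⁴ × 160 × 1.5 = 0.07920 m
2×10⁻⁴ × 370 × 0.63 = 0.04662 m
Δh = 0.07920 + 0.04662 = 0.12582 m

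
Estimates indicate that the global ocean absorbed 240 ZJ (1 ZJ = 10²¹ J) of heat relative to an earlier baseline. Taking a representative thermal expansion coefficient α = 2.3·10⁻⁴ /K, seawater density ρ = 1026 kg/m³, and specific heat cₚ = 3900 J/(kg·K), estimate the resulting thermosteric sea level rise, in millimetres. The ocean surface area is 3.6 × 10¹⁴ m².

Δh = 38 mm

Per unit area: Q = 240×10²¹ / (3.6×10¹⁴) ≈ 6.667×10⁸ J/m²
Δh = αQ/(ρcₚ) = 2.3×10⁻⁴ × 6.667×10⁸ / (1026 × 3900) ≈ 0.038322 m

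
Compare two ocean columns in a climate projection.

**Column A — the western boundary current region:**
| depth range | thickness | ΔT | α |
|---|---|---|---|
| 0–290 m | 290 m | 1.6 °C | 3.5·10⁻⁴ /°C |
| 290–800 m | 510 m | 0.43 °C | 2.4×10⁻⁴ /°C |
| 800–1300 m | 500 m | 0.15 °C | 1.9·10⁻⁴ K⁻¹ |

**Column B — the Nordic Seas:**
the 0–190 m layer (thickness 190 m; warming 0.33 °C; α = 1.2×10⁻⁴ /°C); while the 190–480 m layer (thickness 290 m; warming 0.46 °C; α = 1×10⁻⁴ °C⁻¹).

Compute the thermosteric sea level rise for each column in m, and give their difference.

A 0–290 m: 1.6 × 3.5×10⁻⁴ × 290 = 0.16240 m
A 290–800 m: 510 × 0.43 × 2.4×10⁻⁴ = 0.052632 m
A 500 × 1.9×10⁻⁴ × 0.15 = 0.01425 m
A total: 0.229282 m
B 1.2×10⁻⁴ × 0.33 × 190 = 0.007524 m
B Layer 2: 290 × 0.46 × 1×10⁻⁴ = 0.01334 m
B total: 0.020864 m
Difference: 0.229282 − 0.020864 = 0.208418 m

Δh_A ≈ 0.229 m, Δh_B ≈ 0.0209 m; difference ≈ 0.208 m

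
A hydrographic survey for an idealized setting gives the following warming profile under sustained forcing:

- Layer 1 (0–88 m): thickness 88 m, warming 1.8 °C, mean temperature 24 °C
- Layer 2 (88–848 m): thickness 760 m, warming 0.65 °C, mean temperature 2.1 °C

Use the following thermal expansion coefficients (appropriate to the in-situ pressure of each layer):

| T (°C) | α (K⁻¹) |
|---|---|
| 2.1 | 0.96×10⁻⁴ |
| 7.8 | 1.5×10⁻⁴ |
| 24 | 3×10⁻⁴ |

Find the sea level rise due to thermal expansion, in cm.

9.49 cm of thermosteric rise

Layer 1 at 24 °C → α = 3×10⁻⁴ K⁻¹
Layer 2 at 2.1 °C → α = 0.96×10⁻⁴ K⁻¹
Layer 1: 3×10⁻⁴ × 1.8 × 88 = 0.04752 m
88–848 m: 0.96×10⁻⁴ × 0.65 × 760 = 0.047424 m
Δh = 0.04752 + 0.047424 = 0.094944 m ≈ 9.49 cm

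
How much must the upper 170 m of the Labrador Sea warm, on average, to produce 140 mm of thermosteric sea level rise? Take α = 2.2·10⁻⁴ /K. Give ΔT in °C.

ΔT = Δh/(αH) = 0.14 / (2.2×10⁻⁴ × 170) ≈ 3.743 °C

ΔT ≈ 3.74 °C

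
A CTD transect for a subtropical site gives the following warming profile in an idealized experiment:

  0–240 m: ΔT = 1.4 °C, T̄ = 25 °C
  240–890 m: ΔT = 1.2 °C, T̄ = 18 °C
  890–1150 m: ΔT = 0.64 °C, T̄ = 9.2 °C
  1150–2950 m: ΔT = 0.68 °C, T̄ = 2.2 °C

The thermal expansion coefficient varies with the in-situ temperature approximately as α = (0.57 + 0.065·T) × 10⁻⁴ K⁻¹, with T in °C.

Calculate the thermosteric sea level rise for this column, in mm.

316 mm of thermosteric rise

Layer 1: α = (0.57 + 0.065×25)×10⁻⁴ = 2.195×10⁻⁴ K⁻¹
Layer 2: α = (0.57 + 0.065×18)×10⁻⁴ = 1.74×10⁻⁴ K⁻¹
Layer 3: α = (0.57 + 0.065×9.2)×10⁻⁴ = 1.168×10⁻⁴ K⁻¹
Layer 4: α = (0.57 + 0.065×2.2)×10⁻⁴ = 0.713×10⁻⁴ K⁻¹
1.4 × 2.195×10⁻⁴ × 240 = 0.073752 m
240–890 m: 1.2 × 1.74×10⁻⁴ × 650 = 0.13572 m
890–1150 m: 260 × 0.64 × 1.168×10⁻⁴ = 0.01943552 m
Layer 4: 1800 × 0.68 × 0.713×10⁻⁴ = 0.0872712 m
Δh = 0.073752 + 0.13572 + 0.01943552 + 0.0872712 = 0.31617872 m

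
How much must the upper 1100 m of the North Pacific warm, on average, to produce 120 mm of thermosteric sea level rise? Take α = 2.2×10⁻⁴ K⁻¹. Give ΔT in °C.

about 0.496 °C

ΔT = Δh/(αH) = 0.12 / (2.2×10⁻⁴ × 1100) ≈ 0.4959 °C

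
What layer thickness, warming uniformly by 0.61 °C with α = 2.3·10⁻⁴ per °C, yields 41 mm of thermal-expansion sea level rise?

290 m

H = Δh/(αΔT) = 0.041 / (2.3×10⁻⁴ × 0.61) ≈ 292.2 m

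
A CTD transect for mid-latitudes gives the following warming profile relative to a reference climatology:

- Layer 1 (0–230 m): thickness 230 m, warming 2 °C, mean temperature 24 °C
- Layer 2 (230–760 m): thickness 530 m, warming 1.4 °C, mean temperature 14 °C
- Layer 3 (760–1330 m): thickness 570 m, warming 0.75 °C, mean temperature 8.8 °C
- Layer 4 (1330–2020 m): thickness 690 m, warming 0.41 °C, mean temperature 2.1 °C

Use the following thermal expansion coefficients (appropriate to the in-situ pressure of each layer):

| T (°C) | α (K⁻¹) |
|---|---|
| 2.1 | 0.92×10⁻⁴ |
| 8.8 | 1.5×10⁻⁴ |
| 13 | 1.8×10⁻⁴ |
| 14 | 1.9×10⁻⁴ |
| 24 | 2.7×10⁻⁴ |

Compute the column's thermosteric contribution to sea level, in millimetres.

Δh = 355 mm

Layer 1 at 24 °C → α = 2.7×10⁻⁴ K⁻¹
Layer 2 at 14 °C → α = 1.9×10⁻⁴ K⁻¹
Layer 3 at 8.8 °C → α = 1.5×10⁻⁴ K⁻¹
Layer 4 at 2.1 °C → α = 0.92×10⁻⁴ K⁻¹
Layer 1: 2.7×10⁻⁴ × 230 × 2 = 0.12420 m
230–760 m: 1.4 × 1.9×10⁻⁴ × 530 = 0.14098 m
0.75 × 570 × 1.5×10⁻⁴ = 0.064125 m
1330–2020 m: 690 × 0.92×10⁻⁴ × 0.41 = 0.0260268 m
Δh = 0.12420 + 0.14098 + 0.064125 + 0.0260268 = 0.3553318 m ≈ 355 mm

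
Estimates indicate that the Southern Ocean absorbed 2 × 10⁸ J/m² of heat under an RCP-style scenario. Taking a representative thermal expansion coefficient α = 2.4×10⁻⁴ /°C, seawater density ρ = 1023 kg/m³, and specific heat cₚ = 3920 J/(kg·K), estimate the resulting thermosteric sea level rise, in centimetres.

Δh = αQ/(ρcₚ) = 2.4×10⁻⁴ × 2×10⁸ / (1023 × 3920) ≈ 0.01197 m

1.20 cm of thermosteric rise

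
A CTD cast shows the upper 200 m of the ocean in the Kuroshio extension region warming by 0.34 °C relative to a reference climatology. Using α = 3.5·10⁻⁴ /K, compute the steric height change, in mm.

23.8 mm

Δh = αΔT·H = 3.5×10⁻⁴ × 0.34 × 200 = 0.02380 m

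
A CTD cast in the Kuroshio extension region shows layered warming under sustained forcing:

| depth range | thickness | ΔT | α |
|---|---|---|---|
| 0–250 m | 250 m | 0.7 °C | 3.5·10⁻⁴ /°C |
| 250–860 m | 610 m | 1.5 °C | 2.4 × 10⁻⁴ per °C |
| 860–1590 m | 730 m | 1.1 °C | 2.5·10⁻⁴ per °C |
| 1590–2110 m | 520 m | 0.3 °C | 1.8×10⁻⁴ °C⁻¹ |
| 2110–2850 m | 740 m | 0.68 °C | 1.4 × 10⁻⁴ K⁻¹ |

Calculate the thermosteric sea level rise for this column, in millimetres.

0–250 m: 250 × 3.5×10⁻⁴ × 0.7 = 0.06125 m
250–860 m: 1.5 × 610 × 2.4×10⁻⁴ = 0.21960 m
730 × 2.5×10⁻⁴ × 1.1 = 0.20075 m
Layer 4: 520 × 1.8×10⁻⁴ × 0.3 = 0.02808 m
2110–2850 m: 1.4×10⁻⁴ × 740 × 0.68 = 0.070448 m
Δh = 0.06125 + 0.21960 + 0.20075 + 0.02808 + 0.070448 = 0.580128 m

about 580 mm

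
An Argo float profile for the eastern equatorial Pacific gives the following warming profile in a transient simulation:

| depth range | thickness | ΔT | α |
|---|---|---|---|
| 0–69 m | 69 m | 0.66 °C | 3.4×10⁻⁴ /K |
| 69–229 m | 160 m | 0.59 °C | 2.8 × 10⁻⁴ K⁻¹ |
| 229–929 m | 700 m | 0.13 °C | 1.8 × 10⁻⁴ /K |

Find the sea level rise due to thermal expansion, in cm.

0–69 m: 0.66 × 3.4×10⁻⁴ × 69 = 0.0154836 m
2.8×10⁻⁴ × 0.59 × 160 = 0.026432 m
0.13 × 700 × 1.8×10⁻⁴ = 0.01638 m
Δh = 0.0154836 + 0.026432 + 0.01638 = 0.0582956 m ≈ 5.83 cm

Δh = 5.83 cm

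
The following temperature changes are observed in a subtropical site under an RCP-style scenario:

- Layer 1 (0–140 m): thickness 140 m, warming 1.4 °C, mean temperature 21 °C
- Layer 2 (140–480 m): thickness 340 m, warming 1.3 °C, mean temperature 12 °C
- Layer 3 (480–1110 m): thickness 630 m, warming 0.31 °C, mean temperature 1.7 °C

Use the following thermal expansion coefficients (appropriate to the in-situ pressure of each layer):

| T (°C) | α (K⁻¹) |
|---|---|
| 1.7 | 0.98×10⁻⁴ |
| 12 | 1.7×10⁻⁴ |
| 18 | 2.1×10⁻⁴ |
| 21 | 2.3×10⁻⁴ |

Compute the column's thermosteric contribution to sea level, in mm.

140 mm of thermosteric rise

Layer 1 at 21 °C → α = 2.3×10⁻⁴ K⁻¹
Layer 2 at 12 °C → α = 1.7×10⁻⁴ K⁻¹
Layer 3 at 1.7 °C → α = 0.98×10⁻⁴ K⁻¹
Layer 1: 140 × 2.3×10⁻⁴ × 1.4 = 0.04508 m
140–480 m: 1.7×10⁻⁴ × 1.3 × 340 = 0.07514 m
Layer 3: 0.31 × 630 × 0.98×10⁻⁴ = 0.0191394 m
Δh = 0.04508 + 0.07514 + 0.0191394 = 0.1393594 m ≈ 140 mm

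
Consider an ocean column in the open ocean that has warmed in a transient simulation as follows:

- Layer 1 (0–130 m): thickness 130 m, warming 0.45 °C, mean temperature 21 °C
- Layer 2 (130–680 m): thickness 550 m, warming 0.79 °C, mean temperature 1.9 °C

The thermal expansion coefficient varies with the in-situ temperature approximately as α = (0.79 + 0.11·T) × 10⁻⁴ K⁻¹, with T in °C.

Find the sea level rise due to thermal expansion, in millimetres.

Layer 1: α = (0.79 + 0.11×21)×10⁻⁴ = 3.1×10⁻⁴ K⁻¹
Layer 2: α = (0.79 + 0.11×1.9)×10⁻⁴ = 0.999×10⁻⁴ K⁻¹
0.45 × 3.1×10⁻⁴ × 130 = 0.018135 m
Layer 2: 0.79 × 550 × 0.999×10⁻⁴ = 0.04340655 m
Δh = 0.018135 + 0.04340655 = 0.06154155 m ≈ 61.5 mm

61.5 mm of thermosteric rise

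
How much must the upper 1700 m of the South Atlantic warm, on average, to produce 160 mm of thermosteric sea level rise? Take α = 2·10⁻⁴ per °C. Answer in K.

ΔT ≈ 0.471 K

ΔT = Δh/(αH) = 0.16 / (2×10⁻⁴ × 1700) ≈ 0.4706 K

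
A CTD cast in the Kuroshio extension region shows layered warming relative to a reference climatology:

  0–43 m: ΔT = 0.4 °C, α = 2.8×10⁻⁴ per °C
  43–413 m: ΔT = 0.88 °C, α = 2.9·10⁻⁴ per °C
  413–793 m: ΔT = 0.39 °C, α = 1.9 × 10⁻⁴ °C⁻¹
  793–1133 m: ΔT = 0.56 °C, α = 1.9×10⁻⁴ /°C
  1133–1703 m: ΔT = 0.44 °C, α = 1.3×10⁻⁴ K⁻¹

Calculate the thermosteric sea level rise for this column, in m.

Δh = 0.20 m

Layer 1: 0.4 × 43 × 2.8×10⁻⁴ = 0.004816 m
Layer 2: 0.88 × 370 × 2.9×10⁻⁴ = 0.094424 m
0.39 × 1.9×10⁻⁴ × 380 = 0.028158 m
340 × 1.9×10⁻⁴ × 0.56 = 0.036176 m
1133–1703 m: 1.3×10⁻⁴ × 0.44 × 570 = 0.032604 m
Δh = 0.004816 + 0.094424 + 0.028158 + 0.036176 + 0.032604 = 0.196178 m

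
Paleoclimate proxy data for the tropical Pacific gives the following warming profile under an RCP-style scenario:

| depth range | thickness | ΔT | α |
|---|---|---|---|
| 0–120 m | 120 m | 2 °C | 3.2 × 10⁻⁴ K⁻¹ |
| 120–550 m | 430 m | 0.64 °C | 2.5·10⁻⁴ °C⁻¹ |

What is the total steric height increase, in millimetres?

0–120 m: 2 × 120 × 3.2×10⁻⁴ = 0.07680 m
120–550 m: 0.64 × 2.5×10⁻⁴ × 430 = 0.06880 m
Δh = 0.07680 + 0.06880 = 0.14560 m ≈ 146 mm

Δh = 146 mm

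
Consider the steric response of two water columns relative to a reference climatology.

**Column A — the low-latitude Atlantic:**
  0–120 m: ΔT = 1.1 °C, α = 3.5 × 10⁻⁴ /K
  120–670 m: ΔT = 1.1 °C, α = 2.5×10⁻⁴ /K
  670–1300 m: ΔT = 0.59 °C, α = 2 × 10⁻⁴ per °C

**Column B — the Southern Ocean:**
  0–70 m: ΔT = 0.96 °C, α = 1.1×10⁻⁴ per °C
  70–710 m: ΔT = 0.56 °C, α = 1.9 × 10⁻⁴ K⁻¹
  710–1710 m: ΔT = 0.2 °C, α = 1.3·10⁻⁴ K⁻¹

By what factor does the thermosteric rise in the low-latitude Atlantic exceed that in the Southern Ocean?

a factor of 2.7

A Layer 1: 3.5×10⁻⁴ × 120 × 1.1 = 0.04620 m
A 2.5×10⁻⁴ × 550 × 1.1 = 0.15125 m
A 2×10⁻⁴ × 630 × 0.59 = 0.07434 m
A total: 0.27179 m
B Layer 1: 1.1×10⁻⁴ × 70 × 0.96 = 0.007392 m
B 70–710 m: 640 × 1.9×10⁻⁴ × 0.56 = 0.068096 m
B Layer 3: 0.2 × 1.3×10⁻⁴ × 1000 = 0.02600 m
B total: 0.101488 m
Ratio: 0.27179 / 0.101488 ≈ 2.678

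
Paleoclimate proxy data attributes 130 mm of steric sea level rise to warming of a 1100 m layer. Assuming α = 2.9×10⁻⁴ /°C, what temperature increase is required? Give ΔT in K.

about 0.41 K

ΔT = Δh/(αH) = 0.13 / (2.9×10⁻⁴ × 1100) ≈ 0.4075 K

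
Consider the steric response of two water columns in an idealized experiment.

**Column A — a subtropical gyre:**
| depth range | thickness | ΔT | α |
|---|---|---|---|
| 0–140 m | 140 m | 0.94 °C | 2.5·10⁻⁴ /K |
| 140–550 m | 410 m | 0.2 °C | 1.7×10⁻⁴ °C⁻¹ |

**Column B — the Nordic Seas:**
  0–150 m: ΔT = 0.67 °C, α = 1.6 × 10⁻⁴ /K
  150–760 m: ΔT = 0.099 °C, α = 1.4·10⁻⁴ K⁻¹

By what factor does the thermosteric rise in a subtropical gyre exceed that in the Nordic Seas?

A Layer 1: 140 × 2.5×10⁻⁴ × 0.94 = 0.03290 m
A 1.7×10⁻⁴ × 410 × 0.2 = 0.01394 m
A total: 0.04684 m
B 0–150 m: 0.67 × 150 × 1.6×10⁻⁴ = 0.01608 m
B 150–760 m: 610 × 0.099 × 1.4×10⁻⁴ = 0.0084546 m
B total: 0.0245346 m
Ratio: 0.04684 / 0.0245346 ≈ 1.909

a factor of 1.9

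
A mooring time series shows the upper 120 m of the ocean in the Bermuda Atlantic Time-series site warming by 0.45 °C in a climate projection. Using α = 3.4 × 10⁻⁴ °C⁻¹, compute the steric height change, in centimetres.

1.84 cm

Δh = αΔT·H = 3.4×10⁻⁴ × 0.45 × 120 = 0.01836 m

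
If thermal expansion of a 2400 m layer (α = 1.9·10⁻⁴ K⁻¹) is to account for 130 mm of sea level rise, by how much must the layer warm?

about 0.29 °C

ΔT = Δh/(αH) = 0.13 / (1.9×10⁻⁴ × 2400) ≈ 0.2851 °C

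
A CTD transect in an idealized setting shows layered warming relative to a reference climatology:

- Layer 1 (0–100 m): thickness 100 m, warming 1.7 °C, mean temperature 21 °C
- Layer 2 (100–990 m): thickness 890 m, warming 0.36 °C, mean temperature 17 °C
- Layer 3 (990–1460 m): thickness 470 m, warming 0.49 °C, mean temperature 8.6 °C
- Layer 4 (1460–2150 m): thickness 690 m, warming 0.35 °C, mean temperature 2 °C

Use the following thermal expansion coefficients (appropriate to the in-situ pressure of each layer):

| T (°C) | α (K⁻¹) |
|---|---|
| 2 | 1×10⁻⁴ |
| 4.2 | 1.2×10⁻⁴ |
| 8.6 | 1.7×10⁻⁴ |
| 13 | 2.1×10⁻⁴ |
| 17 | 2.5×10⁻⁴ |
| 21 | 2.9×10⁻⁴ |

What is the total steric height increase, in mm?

Layer 1 at 21 °C → α = 2.9×10⁻⁴ K⁻¹
Layer 2 at 17 °C → α = 2.5×10⁻⁴ K⁻¹
Layer 3 at 8.6 °C → α = 1.7×10⁻⁴ K⁻¹
Layer 4 at 2 °C → α = 1×10⁻⁴ K⁻¹
Layer 1: 100 × 1.7 × 2.9×10⁻⁴ = 0.04930 m
890 × 2.5×10⁻⁴ × 0.36 = 0.08010 m
990–1460 m: 0.49 × 470 × 1.7×10⁻⁴ = 0.039151 m
1×10⁻⁴ × 0.35 × 690 = 0.02415 m
Δh = 0.04930 + 0.08010 + 0.039151 + 0.02415 = 0.192701 m

193 mm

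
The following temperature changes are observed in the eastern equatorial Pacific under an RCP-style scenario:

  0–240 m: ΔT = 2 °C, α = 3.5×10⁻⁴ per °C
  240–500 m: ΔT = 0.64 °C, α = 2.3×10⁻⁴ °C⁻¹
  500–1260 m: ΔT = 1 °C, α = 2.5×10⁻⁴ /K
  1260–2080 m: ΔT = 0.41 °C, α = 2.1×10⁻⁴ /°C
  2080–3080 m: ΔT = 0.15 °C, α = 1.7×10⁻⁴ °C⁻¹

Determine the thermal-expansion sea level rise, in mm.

0–240 m: 2 × 240 × 3.5×10⁻⁴ = 0.16800 m
240–500 m: 260 × 2.3×10⁻⁴ × 0.64 = 0.038272 m
Layer 3: 2.5×10⁻⁴ × 1 × 760 = 0.19000 m
0.41 × 820 × 2.1×10⁻⁴ = 0.070602 m
2080–3080 m: 1000 × 1.7×10⁻⁴ × 0.15 = 0.02550 m
Δh = 0.16800 + 0.038272 + 0.19000 + 0.070602 + 0.02550 = 0.492374 m

490 mm of thermosteric rise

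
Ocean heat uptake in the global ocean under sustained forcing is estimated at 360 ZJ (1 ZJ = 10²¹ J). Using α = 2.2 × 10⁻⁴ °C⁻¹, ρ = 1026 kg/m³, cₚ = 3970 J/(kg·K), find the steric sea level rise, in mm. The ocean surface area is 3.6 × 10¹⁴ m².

54.0 mm

Per unit area: Q = 360×10²¹ / (3.6×10¹⁴) = 1×10⁹ J/m²
Δh = αQ/(ρcₚ) = 2.2×10⁻⁴ × 1×10⁹ / (1026 × 3970) ≈ 0.054011 m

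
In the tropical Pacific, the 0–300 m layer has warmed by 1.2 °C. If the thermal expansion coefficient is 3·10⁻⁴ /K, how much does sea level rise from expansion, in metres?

Δh = αΔT·H = 3×10⁻⁴ × 1.2 × 300 = 0.10800 m

about 0.11 m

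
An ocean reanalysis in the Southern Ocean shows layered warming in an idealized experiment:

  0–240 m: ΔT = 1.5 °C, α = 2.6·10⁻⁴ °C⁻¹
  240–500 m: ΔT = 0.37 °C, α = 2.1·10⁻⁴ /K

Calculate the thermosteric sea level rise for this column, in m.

Layer 1: 2.6×10⁻⁴ × 1.5 × 240 = 0.09360 m
240–500 m: 260 × 2.1×10⁻⁴ × 0.37 = 0.020202 m
Δh = 0.09360 + 0.020202 = 0.113802 m ≈ 0.114 m

about 0.114 m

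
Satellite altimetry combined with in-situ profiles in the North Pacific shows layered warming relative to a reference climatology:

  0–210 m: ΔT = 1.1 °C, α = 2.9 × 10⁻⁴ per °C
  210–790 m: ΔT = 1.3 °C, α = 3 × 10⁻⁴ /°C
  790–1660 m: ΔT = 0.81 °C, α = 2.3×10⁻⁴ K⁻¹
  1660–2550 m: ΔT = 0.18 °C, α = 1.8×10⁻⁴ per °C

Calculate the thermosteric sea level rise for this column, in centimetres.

48.4 cm of thermosteric rise

0–210 m: 1.1 × 210 × 2.9×10⁻⁴ = 0.06699 m
580 × 3×10⁻⁴ × 1.3 = 0.22620 m
790–1660 m: 0.81 × 2.3×10⁻⁴ × 870 = 0.162081 m
Layer 4: 0.18 × 890 × 1.8×10⁻⁴ = 0.028836 m
Δh = 0.06699 + 0.22620 + 0.162081 + 0.028836 = 0.484107 m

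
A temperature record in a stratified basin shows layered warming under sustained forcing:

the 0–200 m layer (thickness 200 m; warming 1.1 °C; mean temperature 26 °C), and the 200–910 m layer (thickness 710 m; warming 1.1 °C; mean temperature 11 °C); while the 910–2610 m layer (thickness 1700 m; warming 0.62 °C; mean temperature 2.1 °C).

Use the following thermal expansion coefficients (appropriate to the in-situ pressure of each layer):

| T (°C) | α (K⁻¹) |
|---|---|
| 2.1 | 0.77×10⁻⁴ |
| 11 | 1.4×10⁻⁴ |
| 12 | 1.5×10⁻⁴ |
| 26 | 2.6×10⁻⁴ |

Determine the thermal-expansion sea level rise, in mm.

about 248 mm

Layer 1 at 26 °C → α = 2.6×10⁻⁴ K⁻¹
Layer 2 at 11 °C → α = 1.4×10⁻⁴ K⁻¹
Layer 3 at 2.1 °C → α = 0.77×10⁻⁴ K⁻¹
Layer 1: 2.6×10⁻⁴ × 1.1 × 200 = 0.05720 m
Layer 2: 1.4×10⁻⁴ × 1.1 × 710 = 0.10934 m
Layer 3: 1700 × 0.62 × 0.77×10⁻⁴ = 0.081158 m
Δh = 0.05720 + 0.10934 + 0.081158 = 0.247698 m ≈ 248 mm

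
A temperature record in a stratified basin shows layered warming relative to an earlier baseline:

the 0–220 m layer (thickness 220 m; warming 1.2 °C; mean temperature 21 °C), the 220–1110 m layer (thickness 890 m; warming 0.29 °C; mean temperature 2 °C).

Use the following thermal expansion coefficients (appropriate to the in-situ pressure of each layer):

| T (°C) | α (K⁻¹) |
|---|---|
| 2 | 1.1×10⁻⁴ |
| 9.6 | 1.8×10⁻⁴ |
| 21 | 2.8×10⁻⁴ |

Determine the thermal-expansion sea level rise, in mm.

Δh ≈ 102 mm

Layer 1 at 21 °C → α = 2.8×10⁻⁴ K⁻¹
Layer 2 at 2 °C → α = 1.1×10⁻⁴ K⁻¹
Layer 1: 220 × 1.2 × 2.8×10⁻⁴ = 0.07392 m
Layer 2: 890 × 1.1×10⁻⁴ × 0.29 = 0.028391 m
Δh = 0.07392 + 0.028391 = 0.102311 m ≈ 102 mm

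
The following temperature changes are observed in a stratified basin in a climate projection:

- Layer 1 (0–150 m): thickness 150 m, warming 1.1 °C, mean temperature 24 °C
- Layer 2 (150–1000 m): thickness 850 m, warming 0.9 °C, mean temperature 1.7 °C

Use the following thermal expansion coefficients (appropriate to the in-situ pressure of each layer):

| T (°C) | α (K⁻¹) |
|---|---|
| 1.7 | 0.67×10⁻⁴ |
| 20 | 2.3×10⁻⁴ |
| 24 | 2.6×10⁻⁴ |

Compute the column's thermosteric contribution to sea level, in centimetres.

Layer 1 at 24 °C → α = 2.6×10⁻⁴ K⁻¹
Layer 2 at 1.7 °C → α = 0.67×10⁻⁴ K⁻¹
Layer 1: 150 × 2.6×10⁻⁴ × 1.1 = 0.04290 m
Layer 2: 850 × 0.9 × 0.67×10⁻⁴ = 0.051255 m
Δh = 0.04290 + 0.051255 = 0.094155 m ≈ 9.42 cm

about 9.42 cm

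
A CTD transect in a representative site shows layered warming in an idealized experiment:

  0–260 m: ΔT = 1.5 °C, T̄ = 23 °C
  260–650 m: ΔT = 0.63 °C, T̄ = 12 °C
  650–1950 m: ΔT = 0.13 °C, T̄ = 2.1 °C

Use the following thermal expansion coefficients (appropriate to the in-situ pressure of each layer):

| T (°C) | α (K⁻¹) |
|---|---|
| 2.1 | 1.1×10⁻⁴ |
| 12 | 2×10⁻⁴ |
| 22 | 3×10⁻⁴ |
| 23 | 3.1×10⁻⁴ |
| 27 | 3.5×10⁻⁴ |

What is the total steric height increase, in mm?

Δh = 189 mm

Layer 1 at 23 °C → α = 3.1×10⁻⁴ K⁻¹
Layer 2 at 12 °C → α = 2×10⁻⁴ K⁻¹
Layer 3 at 2.1 °C → α = 1.1×10⁻⁴ K⁻¹
Layer 1: 1.5 × 3.1×10⁻⁴ × 260 = 0.12090 m
390 × 0.63 × 2×10⁻⁴ = 0.04914 m
1300 × 1.1×10⁻⁴ × 0.13 = 0.01859 m
Δh = 0.12090 + 0.04914 + 0.01859 = 0.18863 m ≈ 189 mm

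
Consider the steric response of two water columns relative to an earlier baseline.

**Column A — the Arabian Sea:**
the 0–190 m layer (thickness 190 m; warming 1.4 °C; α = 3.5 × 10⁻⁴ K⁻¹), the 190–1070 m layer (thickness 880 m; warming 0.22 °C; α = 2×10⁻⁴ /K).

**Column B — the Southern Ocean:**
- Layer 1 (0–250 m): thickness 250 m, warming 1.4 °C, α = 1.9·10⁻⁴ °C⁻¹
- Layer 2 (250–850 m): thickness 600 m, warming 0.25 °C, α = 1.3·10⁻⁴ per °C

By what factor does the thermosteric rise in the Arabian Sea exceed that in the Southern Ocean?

A 0–190 m: 1.4 × 190 × 3.5×10⁻⁴ = 0.09310 m
A 880 × 0.22 × 2×10⁻⁴ = 0.03872 m
A total: 0.13182 m
B 250 × 1.9×10⁻⁴ × 1.4 = 0.06650 m
B 250–850 m: 600 × 0.25 × 1.3×10⁻⁴ = 0.01950 m
B total: 0.08600 m
Ratio: 0.13182 / 0.08600 ≈ 1.533

≈ 1.5×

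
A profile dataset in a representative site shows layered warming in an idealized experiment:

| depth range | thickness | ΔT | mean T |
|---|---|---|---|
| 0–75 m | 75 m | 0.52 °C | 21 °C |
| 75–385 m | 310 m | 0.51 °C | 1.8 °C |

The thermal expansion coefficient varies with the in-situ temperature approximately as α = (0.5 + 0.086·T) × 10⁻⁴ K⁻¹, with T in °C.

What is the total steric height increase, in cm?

Δh ≈ 1.9 cm

Layer 1: α = (0.5 + 0.086×21)×10⁻⁴ = 2.306×10⁻⁴ K⁻¹
Layer 2: α = (0.5 + 0.086×1.8)×10⁻⁴ = 0.6548×10⁻⁴ K⁻¹
0–75 m: 75 × 0.52 × 2.306×10⁻⁴ = 0.0089934 m
Layer 2: 310 × 0.6548×10⁻⁴ × 0.51 = 0.010352388 m
Δh = 0.0089934 + 0.010352388 = 0.019345788 m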